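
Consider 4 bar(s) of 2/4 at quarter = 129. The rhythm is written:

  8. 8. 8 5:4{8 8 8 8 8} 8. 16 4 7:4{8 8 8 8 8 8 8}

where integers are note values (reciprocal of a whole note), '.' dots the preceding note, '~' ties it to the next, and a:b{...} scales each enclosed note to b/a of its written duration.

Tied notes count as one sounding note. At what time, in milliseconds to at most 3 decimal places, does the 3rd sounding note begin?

1. 0.0ms @ 0 + 348.837ms (3/4)
2. 348.837ms @ 3/4 + 348.837ms (3/4)
3. 697.674ms @ 3/2 + 232.558ms (1/2)
4. 930.233ms @ 2 + 186.047ms (2/5)
5. 1116.279ms @ 12/5 + 186.047ms (2/5)
6. 1302.326ms @ 14/5 + 186.047ms (2/5)
7. 1488.372ms @ 16/5 + 186.047ms (2/5)
8. 1674.419ms @ 18/5 + 186.047ms (2/5)
9. 1860.465ms @ 4 + 348.837ms (3/4)
10. 2209.302ms @ 19/4 + 116.279ms (1/4)
11. 2325.581ms @ 5 + 465.116ms (1)
12. 2790.698ms @ 6 + 132.89ms (2/7)
13. 2923.588ms @ 44/7 + 132.89ms (2/7)
14. 3056.478ms @ 46/7 + 132.89ms (2/7)
15. 3189.369ms @ 48/7 + 132.89ms (2/7)
16. 3322.259ms @ 50/7 + 132.89ms (2/7)
17. 3455.15ms @ 52/7 + 132.89ms (2/7)
18. 3588.04ms @ 54/7 + 132.89ms (2/7)

note 3 onset = 3/2b = 697.674ms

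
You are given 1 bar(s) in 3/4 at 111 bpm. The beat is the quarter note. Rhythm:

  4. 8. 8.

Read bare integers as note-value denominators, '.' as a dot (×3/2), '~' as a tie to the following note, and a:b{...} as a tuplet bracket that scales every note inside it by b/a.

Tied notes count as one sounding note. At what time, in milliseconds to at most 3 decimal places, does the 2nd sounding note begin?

note 2 onset = 3/2b = 810.811ms

1. 0.0ms @ 0 + 810.811ms (3/2)
2. 810.811ms @ 3/2 + 405.405ms (3/4)
3. 1216.216ms @ 9/4 + 405.405ms (3/4)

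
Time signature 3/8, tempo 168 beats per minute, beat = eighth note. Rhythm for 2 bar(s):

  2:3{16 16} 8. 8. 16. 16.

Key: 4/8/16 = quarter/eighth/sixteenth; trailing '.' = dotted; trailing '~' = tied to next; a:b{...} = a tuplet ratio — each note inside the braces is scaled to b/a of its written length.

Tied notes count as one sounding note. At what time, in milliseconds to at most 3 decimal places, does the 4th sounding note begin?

1. 0.0ms @ 0 + 267.857ms (3/4)
2. 267.857ms @ 3/4 + 267.857ms (3/4)
3. 535.714ms @ 3/2 + 535.714ms (3/2)
4. 1071.429ms @ 3 + 535.714ms (3/2)
5. 1607.143ms @ 9/2 + 267.857ms (3/4)
6. 1875.0ms @ 21/4 + 267.857ms (3/4)

note 4 onset = 3b = 1071.429ms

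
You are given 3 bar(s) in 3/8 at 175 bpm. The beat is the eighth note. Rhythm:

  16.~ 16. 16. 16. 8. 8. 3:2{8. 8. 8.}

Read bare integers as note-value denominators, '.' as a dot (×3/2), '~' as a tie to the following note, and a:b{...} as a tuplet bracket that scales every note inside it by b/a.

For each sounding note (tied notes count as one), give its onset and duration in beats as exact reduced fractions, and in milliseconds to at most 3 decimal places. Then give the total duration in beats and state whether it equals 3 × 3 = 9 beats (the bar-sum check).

1) 0.0ms=0b +514.286ms=3/2b
2) 514.286ms=3/2b +257.143ms=3/4b
3) 771.429ms=9/4b +257.143ms=3/4b
4) 1028.571ms=3b +514.286ms=3/2b
5) 1542.857ms=9/2b +514.286ms=3/2b
6) 2057.143ms=6b +342.857ms=1b
7) 2400.0ms=7b +342.857ms=1b
8) 2742.857ms=8b +342.857ms=1b
Σ=9b of 9 (175bpm 3/8) — PASS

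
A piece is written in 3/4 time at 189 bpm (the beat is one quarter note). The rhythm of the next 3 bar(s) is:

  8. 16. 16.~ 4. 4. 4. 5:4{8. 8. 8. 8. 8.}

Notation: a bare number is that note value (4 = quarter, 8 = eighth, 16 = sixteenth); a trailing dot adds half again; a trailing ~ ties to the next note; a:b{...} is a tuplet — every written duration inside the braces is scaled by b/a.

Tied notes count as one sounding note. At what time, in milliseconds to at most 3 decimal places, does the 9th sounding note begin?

note 9 onset = 39/5b = 2476.19ms

1. 0.0ms @ 0 + 238.095ms (3/4)
2. 238.095ms @ 3/4 + 119.048ms (3/8)
3. 357.143ms @ 9/8 + 595.238ms (15/8)
4. 952.381ms @ 3 + 476.19ms (3/2)
5. 1428.571ms @ 9/2 + 476.19ms (3/2)
6. 1904.762ms @ 6 + 190.476ms (3/5)
7. 2095.238ms @ 33/5 + 190.476ms (3/5)
8. 2285.714ms @ 36/5 + 190.476ms (3/5)
9. 2476.19ms @ 39/5 + 190.476ms (3/5)
10. 2666.667ms @ 42/5 + 190.476ms (3/5)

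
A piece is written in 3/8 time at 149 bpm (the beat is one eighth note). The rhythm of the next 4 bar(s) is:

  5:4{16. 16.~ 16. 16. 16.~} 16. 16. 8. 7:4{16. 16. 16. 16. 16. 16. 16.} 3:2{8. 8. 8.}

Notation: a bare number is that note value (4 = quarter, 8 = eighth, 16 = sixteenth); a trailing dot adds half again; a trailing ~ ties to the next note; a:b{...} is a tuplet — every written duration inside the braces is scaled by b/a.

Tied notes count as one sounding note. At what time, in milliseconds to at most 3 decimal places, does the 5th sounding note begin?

note 5 onset = 15/4b = 1510.067ms

1. 0.0ms @ 0 + 241.611ms (3/5)
2. 241.611ms @ 3/5 + 483.221ms (6/5)
3. 724.832ms @ 9/5 + 241.611ms (3/5)
4. 966.443ms @ 12/5 + 543.624ms (27/20)
5. 1510.067ms @ 15/4 + 302.013ms (3/4)
6. 1812.081ms @ 9/2 + 604.027ms (3/2)
7. 2416.107ms @ 6 + 172.579ms (3/7)
8. 2588.686ms @ 45/7 + 172.579ms (3/7)
9. 2761.266ms @ 48/7 + 172.579ms (3/7)
10. 2933.845ms @ 51/7 + 172.579ms (3/7)
11. 3106.424ms @ 54/7 + 172.579ms (3/7)
12. 3279.003ms @ 57/7 + 172.579ms (3/7)
13. 3451.582ms @ 60/7 + 172.579ms (3/7)
14. 3624.161ms @ 9 + 402.685ms (1)
15. 4026.846ms @ 10 + 402.685ms (1)
16. 4429.53ms @ 11 + 402.685ms (1)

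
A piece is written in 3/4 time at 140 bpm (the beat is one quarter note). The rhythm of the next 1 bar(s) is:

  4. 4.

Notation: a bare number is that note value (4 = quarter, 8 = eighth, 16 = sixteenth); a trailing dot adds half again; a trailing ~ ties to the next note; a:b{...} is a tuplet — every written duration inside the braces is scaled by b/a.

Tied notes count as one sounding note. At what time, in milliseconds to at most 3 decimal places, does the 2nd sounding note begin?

1. 0.0ms @ 0 + 642.857ms (3/2)
2. 642.857ms @ 3/2 + 642.857ms (3/2)

note 2 onset = 3/2b = 642.857ms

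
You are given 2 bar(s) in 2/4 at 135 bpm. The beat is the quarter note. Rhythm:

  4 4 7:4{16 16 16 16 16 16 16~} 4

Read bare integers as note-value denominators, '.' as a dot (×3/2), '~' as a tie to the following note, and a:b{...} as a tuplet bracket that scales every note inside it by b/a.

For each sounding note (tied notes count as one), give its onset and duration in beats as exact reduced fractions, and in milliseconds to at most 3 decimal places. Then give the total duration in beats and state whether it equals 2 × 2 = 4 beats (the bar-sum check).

1) 0.0ms=0b +444.444ms=1b
2) 444.444ms=1b +444.444ms=1b
3) 888.889ms=2b +63.492ms=1/7b
4) 952.381ms=15/7b +63.492ms=1/7b
5) 1015.873ms=16/7b +63.492ms=1/7b
6) 1079.365ms=17/7b +63.492ms=1/7b
7) 1142.857ms=18/7b +63.492ms=1/7b
8) 1206.349ms=19/7b +63.492ms=1/7b
9) 1269.841ms=20/7b +507.937ms=8/7b
Σ=4b of 4 (135bpm 2/4) — PASS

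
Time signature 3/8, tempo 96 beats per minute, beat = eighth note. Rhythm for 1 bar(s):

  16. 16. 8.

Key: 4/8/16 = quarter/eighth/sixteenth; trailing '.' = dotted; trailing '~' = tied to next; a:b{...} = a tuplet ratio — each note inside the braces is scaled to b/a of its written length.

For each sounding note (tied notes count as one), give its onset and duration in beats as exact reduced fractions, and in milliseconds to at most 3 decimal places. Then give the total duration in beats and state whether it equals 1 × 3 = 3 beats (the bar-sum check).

1) 0.0ms=0b +468.75ms=3/4b
2) 468.75ms=3/4b +468.75ms=3/4b
3) 937.5ms=3/2b +937.5ms=3/2b
Σ=3b of 3 (96bpm 3/8) — PASS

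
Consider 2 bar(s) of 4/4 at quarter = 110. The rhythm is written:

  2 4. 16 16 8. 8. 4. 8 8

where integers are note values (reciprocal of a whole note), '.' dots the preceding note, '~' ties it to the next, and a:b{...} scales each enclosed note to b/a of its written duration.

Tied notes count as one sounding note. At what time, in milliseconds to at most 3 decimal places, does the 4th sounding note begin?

1. 0.0ms @ 0 + 1090.909ms (2)
2. 1090.909ms @ 2 + 818.182ms (3/2)
3. 1909.091ms @ 7/2 + 136.364ms (1/4)
4. 2045.455ms @ 15/4 + 136.364ms (1/4)
5. 2181.818ms @ 4 + 409.091ms (3/4)
6. 2590.909ms @ 19/4 + 409.091ms (3/4)
7. 3000.0ms @ 11/2 + 818.182ms (3/2)
8. 3818.182ms @ 7 + 272.727ms (1/2)
9. 4090.909ms @ 15/2 + 272.727ms (1/2)

note 4 onset = 15/4b = 2045.455ms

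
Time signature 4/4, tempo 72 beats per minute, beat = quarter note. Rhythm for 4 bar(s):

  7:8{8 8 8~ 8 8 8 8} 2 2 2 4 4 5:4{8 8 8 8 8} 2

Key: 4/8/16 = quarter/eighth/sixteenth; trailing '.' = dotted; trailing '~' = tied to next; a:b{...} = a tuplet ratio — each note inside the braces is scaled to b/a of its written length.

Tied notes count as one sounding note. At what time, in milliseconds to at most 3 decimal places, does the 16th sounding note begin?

note 16 onset = 68/5b = 11333.333ms

1. 0.0ms @ 0 + 476.19ms (4/7)
2. 476.19ms @ 4/7 + 476.19ms (4/7)
3. 952.381ms @ 8/7 + 952.381ms (8/7)
4. 1904.762ms @ 16/7 + 476.19ms (4/7)
5. 2380.952ms @ 20/7 + 476.19ms (4/7)
6. 2857.143ms @ 24/7 + 476.19ms (4/7)
7. 3333.333ms @ 4 + 1666.667ms (2)
8. 5000.0ms @ 6 + 1666.667ms (2)
9. 6666.667ms @ 8 + 1666.667ms (2)
10. 8333.333ms @ 10 + 833.333ms (1)
11. 9166.667ms @ 11 + 833.333ms (1)
12. 10000.0ms @ 12 + 333.333ms (2/5)
13. 10333.333ms @ 62/5 + 333.333ms (2/5)
14. 10666.667ms @ 64/5 + 333.333ms (2/5)
15. 11000.0ms @ 66/5 + 333.333ms (2/5)
16. 11333.333ms @ 68/5 + 333.333ms (2/5)
17. 11666.667ms @ 14 + 1666.667ms (2)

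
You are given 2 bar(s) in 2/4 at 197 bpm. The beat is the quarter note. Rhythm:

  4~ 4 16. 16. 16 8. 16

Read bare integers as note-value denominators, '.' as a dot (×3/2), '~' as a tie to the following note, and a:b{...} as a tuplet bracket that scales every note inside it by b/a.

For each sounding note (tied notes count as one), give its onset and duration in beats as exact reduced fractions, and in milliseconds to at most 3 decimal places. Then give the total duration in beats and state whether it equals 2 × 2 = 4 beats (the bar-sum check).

1) 0.0ms=0b +609.137ms=2b
2) 609.137ms=2b +114.213ms=3/8b
3) 723.35ms=19/8b +114.213ms=3/8b
4) 837.563ms=11/4b +76.142ms=1/4b
5) 913.706ms=3b +228.426ms=3/4b
6) 1142.132ms=15/4b +76.142ms=1/4b
Σ=4b of 4 (197bpm 2/4) — PASS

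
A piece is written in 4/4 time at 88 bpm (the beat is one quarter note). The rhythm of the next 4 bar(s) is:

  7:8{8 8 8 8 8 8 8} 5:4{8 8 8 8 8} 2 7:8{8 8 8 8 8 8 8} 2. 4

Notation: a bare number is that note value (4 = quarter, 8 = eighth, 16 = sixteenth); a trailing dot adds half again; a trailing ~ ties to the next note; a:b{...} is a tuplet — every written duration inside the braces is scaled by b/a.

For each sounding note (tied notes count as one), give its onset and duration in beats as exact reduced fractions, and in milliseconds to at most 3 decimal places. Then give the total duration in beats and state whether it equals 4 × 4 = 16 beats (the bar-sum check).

1) 0.0ms=0b +389.61ms=4/7b
2) 389.61ms=4/7b +389.61ms=4/7b
3) 779.221ms=8/7b +389.61ms=4/7b
4) 1168.831ms=12/7b +389.61ms=4/7b
5) 1558.442ms=16/7b +389.61ms=4/7b
6) 1948.052ms=20/7b +389.61ms=4/7b
7) 2337.662ms=24/7b +389.61ms=4/7b
8) 2727.273ms=4b +272.727ms=2/5b
9) 3000.0ms=22/5b +272.727ms=2/5b
10) 3272.727ms=24/5b +272.727ms=2/5b
11) 3545.455ms=26/5b +272.727ms=2/5b
12) 3818.182ms=28/5b +272.727ms=2/5b
13) 4090.909ms=6b +1363.636ms=2b
14) 5454.545ms=8b +389.61ms=4/7b
15) 5844.156ms=60/7b +389.61ms=4/7b
16) 6233.766ms=64/7b +389.61ms=4/7b
17) 6623.377ms=68/7b +389.61ms=4/7b
18) 7012.987ms=72/7b +389.61ms=4/7b
19) 7402.597ms=76/7b +389.61ms=4/7b
20) 7792.208ms=80/7b +389.61ms=4/7b
21) 8181.818ms=12b +2045.455ms=3b
22) 10227.273ms=15b +681.818ms=1b
Σ=16b of 16 (88bpm 4/4) — PASS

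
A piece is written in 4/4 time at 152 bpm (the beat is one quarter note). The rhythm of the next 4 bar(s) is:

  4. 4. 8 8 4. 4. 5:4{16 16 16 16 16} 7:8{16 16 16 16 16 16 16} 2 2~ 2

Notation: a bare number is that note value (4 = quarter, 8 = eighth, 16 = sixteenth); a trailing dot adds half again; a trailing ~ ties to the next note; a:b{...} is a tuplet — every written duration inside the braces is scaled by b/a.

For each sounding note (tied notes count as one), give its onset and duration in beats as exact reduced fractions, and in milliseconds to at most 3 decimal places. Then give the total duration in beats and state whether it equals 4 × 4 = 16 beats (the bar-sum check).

1) 0.0ms=0b +592.105ms=3/2b
2) 592.105ms=3/2b +592.105ms=3/2b
3) 1184.211ms=3b +197.368ms=1/2b
4) 1381.579ms=7/2b +197.368ms=1/2b
5) 1578.947ms=4b +592.105ms=3/2b
6) 2171.053ms=11/2b +592.105ms=3/2b
7) 2763.158ms=7b +78.947ms=1/5b
8) 2842.105ms=36/5b +78.947ms=1/5b
9) 2921.053ms=37/5b +78.947ms=1/5b
10) 3000.0ms=38/5b +78.947ms=1/5b
11) 3078.947ms=39/5b +78.947ms=1/5b
12) 3157.895ms=8b +112.782ms=2/7b
13) 3270.677ms=58/7b +112.782ms=2/7b
14) 3383.459ms=60/7b +112.782ms=2/7b
15) 3496.241ms=62/7b +112.782ms=2/7b
16) 3609.023ms=64/7b +112.782ms=2/7b
17) 3721.805ms=66/7b +112.782ms=2/7b
18) 3834.586ms=68/7b +112.782ms=2/7b
19) 3947.368ms=10b +789.474ms=2b
20) 4736.842ms=12b +1578.947ms=4b
Σ=16b of 16 (152bpm 4/4) — PASS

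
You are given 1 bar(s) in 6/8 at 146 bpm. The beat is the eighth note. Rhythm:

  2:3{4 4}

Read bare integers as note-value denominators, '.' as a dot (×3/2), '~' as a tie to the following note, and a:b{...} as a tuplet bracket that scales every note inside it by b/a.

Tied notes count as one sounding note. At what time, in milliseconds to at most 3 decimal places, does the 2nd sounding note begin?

1. 0.0ms @ 0 + 1232.877ms (3)
2. 1232.877ms @ 3 + 1232.877ms (3)

note 2 onset = 3b = 1232.877ms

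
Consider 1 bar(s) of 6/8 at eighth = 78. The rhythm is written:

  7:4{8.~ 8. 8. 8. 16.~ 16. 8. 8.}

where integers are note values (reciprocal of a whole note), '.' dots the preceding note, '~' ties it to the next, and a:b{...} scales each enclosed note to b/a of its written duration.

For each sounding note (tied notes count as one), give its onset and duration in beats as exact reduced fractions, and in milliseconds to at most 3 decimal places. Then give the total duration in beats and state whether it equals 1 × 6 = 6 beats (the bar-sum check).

1) 0.0ms=0b +1318.681ms=12/7b
2) 1318.681ms=12/7b +659.341ms=6/7b
3) 1978.022ms=18/7b +659.341ms=6/7b
4) 2637.363ms=24/7b +659.341ms=6/7b
5) 3296.703ms=30/7b +659.341ms=6/7b
6) 3956.044ms=36/7b +659.341ms=6/7b
Σ=6b of 6 (78bpm 6/8) — PASS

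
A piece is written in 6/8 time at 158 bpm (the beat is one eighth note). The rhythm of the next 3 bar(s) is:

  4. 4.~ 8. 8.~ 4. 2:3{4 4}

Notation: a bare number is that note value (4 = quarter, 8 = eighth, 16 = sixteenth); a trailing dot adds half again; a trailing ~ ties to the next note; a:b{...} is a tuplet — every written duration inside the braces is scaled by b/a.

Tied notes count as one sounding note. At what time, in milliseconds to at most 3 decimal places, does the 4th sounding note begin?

note 4 onset = 12b = 4556.962ms

1. 0.0ms @ 0 + 1139.241ms (3)
2. 1139.241ms @ 3 + 1708.861ms (9/2)
3. 2848.101ms @ 15/2 + 1708.861ms (9/2)
4. 4556.962ms @ 12 + 1139.241ms (3)
5. 5696.203ms @ 15 + 1139.241ms (3)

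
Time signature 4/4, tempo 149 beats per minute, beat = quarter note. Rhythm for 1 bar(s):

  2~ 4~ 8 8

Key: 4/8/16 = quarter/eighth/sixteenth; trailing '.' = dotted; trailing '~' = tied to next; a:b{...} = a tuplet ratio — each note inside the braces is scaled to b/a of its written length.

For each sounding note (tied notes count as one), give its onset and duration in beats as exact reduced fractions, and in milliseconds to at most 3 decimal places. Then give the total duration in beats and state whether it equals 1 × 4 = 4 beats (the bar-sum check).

1) 0.0ms=0b +1409.396ms=7/2b
2) 1409.396ms=7/2b +201.342ms=1/2b
Σ=4b of 4 (149bpm 4/4) — PASS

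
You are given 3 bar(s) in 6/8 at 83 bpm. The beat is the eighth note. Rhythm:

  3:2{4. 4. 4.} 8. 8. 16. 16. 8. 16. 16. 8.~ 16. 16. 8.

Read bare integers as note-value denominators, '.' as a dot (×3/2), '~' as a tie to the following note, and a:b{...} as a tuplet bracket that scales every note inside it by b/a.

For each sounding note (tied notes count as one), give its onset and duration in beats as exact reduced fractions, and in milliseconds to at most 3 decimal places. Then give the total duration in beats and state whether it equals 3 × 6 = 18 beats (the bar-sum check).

1) 0.0ms=0b +1445.783ms=2b
2) 1445.783ms=2b +1445.783ms=2b
3) 2891.566ms=4b +1445.783ms=2b
4) 4337.349ms=6b +1084.337ms=3/2b
5) 5421.687ms=15/2b +1084.337ms=3/2b
6) 6506.024ms=9b +542.169ms=3/4b
7) 7048.193ms=39/4b +542.169ms=3/4b
8) 7590.361ms=21/2b +1084.337ms=3/2b
9) 8674.699ms=12b +542.169ms=3/4b
10) 9216.867ms=51/4b +542.169ms=3/4b
11) 9759.036ms=27/2b +1626.506ms=9/4b
12) 11385.542ms=63/4b +542.169ms=3/4b
13) 11927.711ms=33/2b +1084.337ms=3/2b
Σ=18b of 18 (83bpm 6/8) — PASS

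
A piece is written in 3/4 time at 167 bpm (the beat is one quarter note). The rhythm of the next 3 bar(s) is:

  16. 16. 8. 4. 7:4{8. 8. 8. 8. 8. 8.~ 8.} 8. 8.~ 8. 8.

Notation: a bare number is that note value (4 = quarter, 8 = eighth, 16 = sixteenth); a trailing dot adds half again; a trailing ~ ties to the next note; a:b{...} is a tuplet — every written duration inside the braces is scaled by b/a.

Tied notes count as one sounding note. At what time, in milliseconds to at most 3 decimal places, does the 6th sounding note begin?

note 6 onset = 24/7b = 1231.822ms

1. 0.0ms @ 0 + 134.731ms (3/8)
2. 134.731ms @ 3/8 + 134.731ms (3/8)
3. 269.461ms @ 3/4 + 269.461ms (3/4)
4. 538.922ms @ 3/2 + 538.922ms (3/2)
5. 1077.844ms @ 3 + 153.978ms (3/7)
6. 1231.822ms @ 24/7 + 153.978ms (3/7)
7. 1385.8ms @ 27/7 + 153.978ms (3/7)
8. 1539.778ms @ 30/7 + 153.978ms (3/7)
9. 1693.755ms @ 33/7 + 153.978ms (3/7)
10. 1847.733ms @ 36/7 + 307.956ms (6/7)
11. 2155.689ms @ 6 + 269.461ms (3/4)
12. 2425.15ms @ 27/4 + 538.922ms (3/2)
13. 2964.072ms @ 33/4 + 269.461ms (3/4)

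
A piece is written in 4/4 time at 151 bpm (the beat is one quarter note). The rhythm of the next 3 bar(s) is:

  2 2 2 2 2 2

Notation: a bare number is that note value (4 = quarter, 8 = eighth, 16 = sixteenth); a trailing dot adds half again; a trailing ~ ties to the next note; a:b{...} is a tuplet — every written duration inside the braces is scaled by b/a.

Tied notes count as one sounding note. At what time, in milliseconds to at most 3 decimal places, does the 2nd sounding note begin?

note 2 onset = 2b = 794.702ms

1. 0.0ms @ 0 + 794.702ms (2)
2. 794.702ms @ 2 + 794.702ms (2)
3. 1589.404ms @ 4 + 794.702ms (2)
4. 2384.106ms @ 6 + 794.702ms (2)
5. 3178.808ms @ 8 + 794.702ms (2)
6. 3973.51ms @ 10 + 794.702ms (2)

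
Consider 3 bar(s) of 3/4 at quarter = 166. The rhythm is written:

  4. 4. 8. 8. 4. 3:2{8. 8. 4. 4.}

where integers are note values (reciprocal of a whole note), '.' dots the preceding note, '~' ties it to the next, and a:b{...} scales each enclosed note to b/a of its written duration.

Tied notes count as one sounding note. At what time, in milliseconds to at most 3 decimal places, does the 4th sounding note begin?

note 4 onset = 15/4b = 1355.422ms

1. 0.0ms @ 0 + 542.169ms (3/2)
2. 542.169ms @ 3/2 + 542.169ms (3/2)
3. 1084.337ms @ 3 + 271.084ms (3/4)
4. 1355.422ms @ 15/4 + 271.084ms (3/4)
5. 1626.506ms @ 9/2 + 542.169ms (3/2)
6. 2168.675ms @ 6 + 180.723ms (1/2)
7. 2349.398ms @ 13/2 + 180.723ms (1/2)
8. 2530.12ms @ 7 + 361.446ms (1)
9. 2891.566ms @ 8 + 361.446ms (1)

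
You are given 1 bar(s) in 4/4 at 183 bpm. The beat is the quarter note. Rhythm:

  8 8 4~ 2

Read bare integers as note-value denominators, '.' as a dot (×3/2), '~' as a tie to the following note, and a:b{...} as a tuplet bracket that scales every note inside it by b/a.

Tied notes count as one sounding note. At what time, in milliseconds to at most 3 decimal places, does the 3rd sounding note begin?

note 3 onset = 1b = 327.869ms

1. 0.0ms @ 0 + 163.934ms (1/2)
2. 163.934ms @ 1/2 + 163.934ms (1/2)
3. 327.869ms @ 1 + 983.607ms (3)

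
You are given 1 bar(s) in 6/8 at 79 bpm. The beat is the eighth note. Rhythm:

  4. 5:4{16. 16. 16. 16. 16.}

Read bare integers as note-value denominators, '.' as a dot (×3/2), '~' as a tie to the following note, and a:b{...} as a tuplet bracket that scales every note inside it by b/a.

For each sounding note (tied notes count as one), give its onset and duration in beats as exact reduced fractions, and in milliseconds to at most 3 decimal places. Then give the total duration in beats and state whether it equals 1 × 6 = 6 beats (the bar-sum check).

1) 0.0ms=0b +2278.481ms=3b
2) 2278.481ms=3b +455.696ms=3/5b
3) 2734.177ms=18/5b +455.696ms=3/5b
4) 3189.873ms=21/5b +455.696ms=3/5b
5) 3645.57ms=24/5b +455.696ms=3/5b
6) 4101.266ms=27/5b +455.696ms=3/5b
Σ=6b of 6 (79bpm 6/8) — PASS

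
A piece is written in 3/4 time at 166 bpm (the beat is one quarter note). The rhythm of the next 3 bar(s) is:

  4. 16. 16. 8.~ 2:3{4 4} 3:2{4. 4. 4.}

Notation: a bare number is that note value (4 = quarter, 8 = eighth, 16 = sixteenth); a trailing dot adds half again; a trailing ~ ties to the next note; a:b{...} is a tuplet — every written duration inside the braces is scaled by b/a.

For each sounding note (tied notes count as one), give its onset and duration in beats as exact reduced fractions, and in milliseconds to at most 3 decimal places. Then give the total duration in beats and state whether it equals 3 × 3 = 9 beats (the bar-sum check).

1) 0.0ms=0b +542.169ms=3/2b
2) 542.169ms=3/2b +135.542ms=3/8b
3) 677.711ms=15/8b +135.542ms=3/8b
4) 813.253ms=9/4b +813.253ms=9/4b
5) 1626.506ms=9/2b +542.169ms=3/2b
6) 2168.675ms=6b +361.446ms=1b
7) 2530.12ms=7b +361.446ms=1b
8) 2891.566ms=8b +361.446ms=1b
Σ=9b of 9 (166bpm 3/4) — PASS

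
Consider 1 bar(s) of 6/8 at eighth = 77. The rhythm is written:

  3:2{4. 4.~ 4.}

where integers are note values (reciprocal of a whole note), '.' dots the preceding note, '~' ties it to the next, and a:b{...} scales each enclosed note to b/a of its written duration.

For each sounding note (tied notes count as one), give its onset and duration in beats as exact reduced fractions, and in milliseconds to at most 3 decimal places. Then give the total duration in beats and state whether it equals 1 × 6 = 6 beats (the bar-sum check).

1) 0.0ms=0b +1558.442ms=2b
2) 1558.442ms=2b +3116.883ms=4b
Σ=6b of 6 (77bpm 6/8) — PASS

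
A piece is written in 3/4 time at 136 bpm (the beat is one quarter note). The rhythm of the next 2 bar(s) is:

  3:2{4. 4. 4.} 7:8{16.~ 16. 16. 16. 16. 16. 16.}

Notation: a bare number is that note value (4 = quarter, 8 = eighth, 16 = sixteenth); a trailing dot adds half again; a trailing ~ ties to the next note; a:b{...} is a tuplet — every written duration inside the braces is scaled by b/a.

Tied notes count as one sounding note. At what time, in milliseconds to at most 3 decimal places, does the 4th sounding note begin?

1. 0.0ms @ 0 + 441.176ms (1)
2. 441.176ms @ 1 + 441.176ms (1)
3. 882.353ms @ 2 + 441.176ms (1)
4. 1323.529ms @ 3 + 378.151ms (6/7)
5. 1701.681ms @ 27/7 + 189.076ms (3/7)
6. 1890.756ms @ 30/7 + 189.076ms (3/7)
7. 2079.832ms @ 33/7 + 189.076ms (3/7)
8. 2268.908ms @ 36/7 + 189.076ms (3/7)
9. 2457.983ms @ 39/7 + 189.076ms (3/7)

note 4 onset = 3b = 1323.529ms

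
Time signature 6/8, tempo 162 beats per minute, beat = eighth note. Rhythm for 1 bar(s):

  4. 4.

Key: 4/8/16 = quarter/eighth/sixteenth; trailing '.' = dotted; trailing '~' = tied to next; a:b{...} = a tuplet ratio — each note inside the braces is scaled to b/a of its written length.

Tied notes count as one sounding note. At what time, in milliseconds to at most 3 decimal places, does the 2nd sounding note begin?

note 2 onset = 3b = 1111.111ms

1. 0.0ms @ 0 + 1111.111ms (3)
2. 1111.111ms @ 3 + 1111.111ms (3)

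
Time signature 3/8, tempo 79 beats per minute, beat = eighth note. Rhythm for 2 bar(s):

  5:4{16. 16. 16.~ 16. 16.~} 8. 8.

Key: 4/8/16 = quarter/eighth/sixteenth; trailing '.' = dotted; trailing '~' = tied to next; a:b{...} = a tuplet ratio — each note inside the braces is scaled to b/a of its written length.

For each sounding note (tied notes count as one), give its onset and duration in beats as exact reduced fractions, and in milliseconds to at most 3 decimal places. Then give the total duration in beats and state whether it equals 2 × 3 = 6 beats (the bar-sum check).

1) 0.0ms=0b +455.696ms=3/5b
2) 455.696ms=3/5b +455.696ms=3/5b
3) 911.392ms=6/5b +911.392ms=6/5b
4) 1822.785ms=12/5b +1594.937ms=21/10b
5) 3417.722ms=9/2b +1139.241ms=3/2b
Σ=6b of 6 (79bpm 3/8) — PASS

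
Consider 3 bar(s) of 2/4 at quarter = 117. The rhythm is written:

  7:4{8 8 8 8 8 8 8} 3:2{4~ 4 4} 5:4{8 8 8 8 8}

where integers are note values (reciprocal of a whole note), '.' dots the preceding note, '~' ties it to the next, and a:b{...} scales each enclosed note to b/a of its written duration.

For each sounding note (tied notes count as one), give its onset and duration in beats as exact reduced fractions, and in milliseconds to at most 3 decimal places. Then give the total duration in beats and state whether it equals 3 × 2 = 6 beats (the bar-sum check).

1) 0.0ms=0b +146.52ms=2/7b
2) 146.52ms=2/7b +146.52ms=2/7b
3) 293.04ms=4/7b +146.52ms=2/7b
4) 439.56ms=6/7b +146.52ms=2/7b
5) 586.081ms=8/7b +146.52ms=2/7b
6) 732.601ms=10/7b +146.52ms=2/7b
7) 879.121ms=12/7b +146.52ms=2/7b
8) 1025.641ms=2b +683.761ms=4/3b
9) 1709.402ms=10/3b +341.88ms=2/3b
10) 2051.282ms=4b +205.128ms=2/5b
11) 2256.41ms=22/5b +205.128ms=2/5b
12) 2461.538ms=24/5b +205.128ms=2/5b
13) 2666.667ms=26/5b +205.128ms=2/5b
14) 2871.795ms=28/5b +205.128ms=2/5b
Σ=6b of 6 (117bpm 2/4) — PASS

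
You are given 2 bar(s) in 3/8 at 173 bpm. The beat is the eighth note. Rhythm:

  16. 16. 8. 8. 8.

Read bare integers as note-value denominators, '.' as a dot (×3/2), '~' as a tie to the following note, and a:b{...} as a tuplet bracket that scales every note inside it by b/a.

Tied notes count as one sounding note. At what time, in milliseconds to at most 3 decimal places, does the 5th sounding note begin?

note 5 onset = 9/2b = 1560.694ms

1. 0.0ms @ 0 + 260.116ms (3/4)
2. 260.116ms @ 3/4 + 260.116ms (3/4)
3. 520.231ms @ 3/2 + 520.231ms (3/2)
4. 1040.462ms @ 3 + 520.231ms (3/2)
5. 1560.694ms @ 9/2 + 520.231ms (3/2)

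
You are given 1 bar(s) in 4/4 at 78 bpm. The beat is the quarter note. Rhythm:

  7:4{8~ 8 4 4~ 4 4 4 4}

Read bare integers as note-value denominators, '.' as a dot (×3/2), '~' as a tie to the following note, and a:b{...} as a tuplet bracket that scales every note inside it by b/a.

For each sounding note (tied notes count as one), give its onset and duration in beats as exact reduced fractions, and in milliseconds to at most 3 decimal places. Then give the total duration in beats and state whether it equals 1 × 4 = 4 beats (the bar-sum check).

1) 0.0ms=0b +439.56ms=4/7b
2) 439.56ms=4/7b +439.56ms=4/7b
3) 879.121ms=8/7b +879.121ms=8/7b
4) 1758.242ms=16/7b +439.56ms=4/7b
5) 2197.802ms=20/7b +439.56ms=4/7b
6) 2637.363ms=24/7b +439.56ms=4/7b
Σ=4b of 4 (78bpm 4/4) — PASS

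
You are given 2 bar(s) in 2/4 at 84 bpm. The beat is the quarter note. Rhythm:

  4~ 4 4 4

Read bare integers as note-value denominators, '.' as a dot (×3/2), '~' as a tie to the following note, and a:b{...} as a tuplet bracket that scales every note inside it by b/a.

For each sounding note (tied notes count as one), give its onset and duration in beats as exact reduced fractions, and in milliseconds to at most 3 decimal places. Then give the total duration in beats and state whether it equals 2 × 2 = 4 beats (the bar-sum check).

1) 0.0ms=0b +1428.571ms=2b
2) 1428.571ms=2b +714.286ms=1b
3) 2142.857ms=3b +714.286ms=1b
Σ=4b of 4 (84bpm 2/4) — PASS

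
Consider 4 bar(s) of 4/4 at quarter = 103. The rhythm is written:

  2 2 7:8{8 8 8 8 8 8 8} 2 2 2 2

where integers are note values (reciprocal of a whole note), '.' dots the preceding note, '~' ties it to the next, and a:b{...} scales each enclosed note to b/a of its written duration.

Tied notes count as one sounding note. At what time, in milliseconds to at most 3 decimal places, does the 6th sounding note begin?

1. 0.0ms @ 0 + 1165.049ms (2)
2. 1165.049ms @ 2 + 1165.049ms (2)
3. 2330.097ms @ 4 + 332.871ms (4/7)
4. 2662.968ms @ 32/7 + 332.871ms (4/7)
5. 2995.839ms @ 36/7 + 332.871ms (4/7)
6. 3328.71ms @ 40/7 + 332.871ms (4/7)
7. 3661.581ms @ 44/7 + 332.871ms (4/7)
8. 3994.452ms @ 48/7 + 332.871ms (4/7)
9. 4327.323ms @ 52/7 + 332.871ms (4/7)
10. 4660.194ms @ 8 + 1165.049ms (2)
11. 5825.243ms @ 10 + 1165.049ms (2)
12. 6990.291ms @ 12 + 1165.049ms (2)
13. 8155.34ms @ 14 + 1165.049ms (2)

note 6 onset = 40/7b = 3328.71ms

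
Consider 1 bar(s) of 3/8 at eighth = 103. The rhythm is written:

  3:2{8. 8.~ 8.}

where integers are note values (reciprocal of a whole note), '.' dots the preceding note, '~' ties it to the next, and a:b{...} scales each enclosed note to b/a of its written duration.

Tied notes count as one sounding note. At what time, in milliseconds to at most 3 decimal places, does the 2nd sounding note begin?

note 2 onset = 1b = 582.524ms

1. 0.0ms @ 0 + 582.524ms (1)
2. 582.524ms @ 1 + 1165.049ms (2)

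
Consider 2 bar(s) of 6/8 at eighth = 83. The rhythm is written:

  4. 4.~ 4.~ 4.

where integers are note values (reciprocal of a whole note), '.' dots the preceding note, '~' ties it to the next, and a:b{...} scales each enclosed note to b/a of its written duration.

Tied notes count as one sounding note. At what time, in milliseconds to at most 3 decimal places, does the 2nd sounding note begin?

1. 0.0ms @ 0 + 2168.675ms (3)
2. 2168.675ms @ 3 + 6506.024ms (9)

note 2 onset = 3b = 2168.675ms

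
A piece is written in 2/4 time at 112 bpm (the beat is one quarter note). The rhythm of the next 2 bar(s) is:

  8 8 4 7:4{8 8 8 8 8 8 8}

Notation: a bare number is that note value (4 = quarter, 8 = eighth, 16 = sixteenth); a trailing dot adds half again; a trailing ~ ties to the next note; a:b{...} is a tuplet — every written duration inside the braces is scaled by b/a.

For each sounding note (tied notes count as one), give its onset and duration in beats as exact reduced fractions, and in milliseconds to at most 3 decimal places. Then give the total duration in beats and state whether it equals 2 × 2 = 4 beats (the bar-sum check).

1) 0.0ms=0b +267.857ms=1/2b
2) 267.857ms=1/2b +267.857ms=1/2b
3) 535.714ms=1b +535.714ms=1b
4) 1071.429ms=2b +153.061ms=2/7b
5) 1224.49ms=16/7b +153.061ms=2/7b
6) 1377.551ms=18/7b +153.061ms=2/7b
7) 1530.612ms=20/7b +153.061ms=2/7b
8) 1683.673ms=22/7b +153.061ms=2/7b
9) 1836.735ms=24/7b +153.061ms=2/7b
10) 1989.796ms=26/7b +153.061ms=2/7b
Σ=4b of 4 (112bpm 2/4) — PASS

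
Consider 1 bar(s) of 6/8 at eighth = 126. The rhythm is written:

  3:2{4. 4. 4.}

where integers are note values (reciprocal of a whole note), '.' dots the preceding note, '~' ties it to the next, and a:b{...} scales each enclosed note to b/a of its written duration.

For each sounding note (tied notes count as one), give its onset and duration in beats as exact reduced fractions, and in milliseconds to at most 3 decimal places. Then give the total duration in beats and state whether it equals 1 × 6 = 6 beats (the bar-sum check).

1) 0.0ms=0b +952.381ms=2b
2) 952.381ms=2b +952.381ms=2b
3) 1904.762ms=4b +952.381ms=2b
Σ=6b of 6 (126bpm 6/8) — PASS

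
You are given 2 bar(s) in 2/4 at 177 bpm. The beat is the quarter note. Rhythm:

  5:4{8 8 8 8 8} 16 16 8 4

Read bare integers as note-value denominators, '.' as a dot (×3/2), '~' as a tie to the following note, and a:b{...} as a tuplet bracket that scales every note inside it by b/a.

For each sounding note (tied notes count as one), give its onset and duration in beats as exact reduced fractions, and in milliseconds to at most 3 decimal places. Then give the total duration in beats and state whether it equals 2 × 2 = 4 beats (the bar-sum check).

1) 0.0ms=0b +135.593ms=2/5b
2) 135.593ms=2/5b +135.593ms=2/5b
3) 271.186ms=4/5b +135.593ms=2/5b
4) 406.78ms=6/5b +135.593ms=2/5b
5) 542.373ms=8/5b +135.593ms=2/5b
6) 677.966ms=2b +84.746ms=1/4b
7) 762.712ms=9/4b +84.746ms=1/4b
8) 847.458ms=5/2b +169.492ms=1/2b
9) 1016.949ms=3b +338.983ms=1b
Σ=4b of 4 (177bpm 2/4) — PASS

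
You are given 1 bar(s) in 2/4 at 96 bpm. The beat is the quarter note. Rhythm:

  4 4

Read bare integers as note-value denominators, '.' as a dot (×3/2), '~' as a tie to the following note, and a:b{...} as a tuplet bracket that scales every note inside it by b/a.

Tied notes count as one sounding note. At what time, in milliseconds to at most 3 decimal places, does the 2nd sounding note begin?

1. 0.0ms @ 0 + 625.0ms (1)
2. 625.0ms @ 1 + 625.0ms (1)

note 2 onset = 1b = 625.0ms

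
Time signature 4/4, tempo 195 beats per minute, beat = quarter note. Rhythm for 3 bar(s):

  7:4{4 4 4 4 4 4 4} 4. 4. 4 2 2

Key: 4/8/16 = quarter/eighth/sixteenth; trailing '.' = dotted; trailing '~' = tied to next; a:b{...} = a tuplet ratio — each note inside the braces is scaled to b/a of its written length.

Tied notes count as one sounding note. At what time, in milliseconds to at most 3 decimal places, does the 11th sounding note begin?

note 11 onset = 8b = 2461.538ms

1. 0.0ms @ 0 + 175.824ms (4/7)
2. 175.824ms @ 4/7 + 175.824ms (4/7)
3. 351.648ms @ 8/7 + 175.824ms (4/7)
4. 527.473ms @ 12/7 + 175.824ms (4/7)
5. 703.297ms @ 16/7 + 175.824ms (4/7)
6. 879.121ms @ 20/7 + 175.824ms (4/7)
7. 1054.945ms @ 24/7 + 175.824ms (4/7)
8. 1230.769ms @ 4 + 461.538ms (3/2)
9. 1692.308ms @ 11/2 + 461.538ms (3/2)
10. 2153.846ms @ 7 + 307.692ms (1)
11. 2461.538ms @ 8 + 615.385ms (2)
12. 3076.923ms @ 10 + 615.385ms (2)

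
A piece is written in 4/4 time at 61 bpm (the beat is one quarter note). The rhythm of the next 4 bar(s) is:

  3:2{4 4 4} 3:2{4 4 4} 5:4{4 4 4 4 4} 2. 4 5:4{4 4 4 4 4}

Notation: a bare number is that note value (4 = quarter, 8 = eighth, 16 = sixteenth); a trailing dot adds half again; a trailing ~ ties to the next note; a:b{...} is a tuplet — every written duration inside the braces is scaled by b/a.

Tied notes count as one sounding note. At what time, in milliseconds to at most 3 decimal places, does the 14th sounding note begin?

note 14 onset = 12b = 11803.279ms

1. 0.0ms @ 0 + 655.738ms (2/3)
2. 655.738ms @ 2/3 + 655.738ms (2/3)
3. 1311.475ms @ 4/3 + 655.738ms (2/3)
4. 1967.213ms @ 2 + 655.738ms (2/3)
5. 2622.951ms @ 8/3 + 655.738ms (2/3)
6. 3278.689ms @ 10/3 + 655.738ms (2/3)
7. 3934.426ms @ 4 + 786.885ms (4/5)
8. 4721.311ms @ 24/5 + 786.885ms (4/5)
9. 5508.197ms @ 28/5 + 786.885ms (4/5)
10. 6295.082ms @ 32/5 + 786.885ms (4/5)
11. 7081.967ms @ 36/5 + 786.885ms (4/5)
12. 7868.852ms @ 8 + 2950.82ms (3)
13. 10819.672ms @ 11 + 983.607ms (1)
14. 11803.279ms @ 12 + 786.885ms (4/5)
15. 12590.164ms @ 64/5 + 786.885ms (4/5)
16. 13377.049ms @ 68/5 + 786.885ms (4/5)
17. 14163.934ms @ 72/5 + 786.885ms (4/5)
18. 14950.82ms @ 76/5 + 786.885ms (4/5)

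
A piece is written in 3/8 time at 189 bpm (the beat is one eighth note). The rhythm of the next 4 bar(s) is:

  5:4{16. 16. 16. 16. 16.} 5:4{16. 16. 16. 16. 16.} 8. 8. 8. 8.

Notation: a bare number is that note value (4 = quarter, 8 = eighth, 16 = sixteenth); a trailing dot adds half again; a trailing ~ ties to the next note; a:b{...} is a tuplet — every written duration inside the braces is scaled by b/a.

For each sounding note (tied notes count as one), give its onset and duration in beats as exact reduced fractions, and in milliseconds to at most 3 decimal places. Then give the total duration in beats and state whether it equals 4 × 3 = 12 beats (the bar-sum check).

1) 0.0ms=0b +190.476ms=3/5b
2) 190.476ms=3/5b +190.476ms=3/5b
3) 380.952ms=6/5b +190.476ms=3/5b
4) 571.429ms=9/5b +190.476ms=3/5b
5) 761.905ms=12/5b +190.476ms=3/5b
6) 952.381ms=3b +190.476ms=3/5b
7) 1142.857ms=18/5b +190.476ms=3/5b
8) 1333.333ms=21/5b +190.476ms=3/5b
9) 1523.81ms=24/5b +190.476ms=3/5b
10) 1714.286ms=27/5b +190.476ms=3/5b
11) 1904.762ms=6b +476.19ms=3/2b
12) 2380.952ms=15/2b +476.19ms=3/2b
13) 2857.143ms=9b +476.19ms=3/2b
14) 3333.333ms=21/2b +476.19ms=3/2b
Σ=12b of 12 (189bpm 3/8) — PASS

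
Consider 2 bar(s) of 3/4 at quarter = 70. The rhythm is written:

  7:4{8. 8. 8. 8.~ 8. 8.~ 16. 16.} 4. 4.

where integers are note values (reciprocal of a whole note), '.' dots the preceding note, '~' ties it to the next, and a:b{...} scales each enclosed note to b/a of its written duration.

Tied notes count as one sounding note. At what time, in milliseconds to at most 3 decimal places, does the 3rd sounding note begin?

1. 0.0ms @ 0 + 367.347ms (3/7)
2. 367.347ms @ 3/7 + 367.347ms (3/7)
3. 734.694ms @ 6/7 + 367.347ms (3/7)
4. 1102.041ms @ 9/7 + 734.694ms (6/7)
5. 1836.735ms @ 15/7 + 551.02ms (9/14)
6. 2387.755ms @ 39/14 + 183.673ms (3/14)
7. 2571.429ms @ 3 + 1285.714ms (3/2)
8. 3857.143ms @ 9/2 + 1285.714ms (3/2)

note 3 onset = 6/7b = 734.694ms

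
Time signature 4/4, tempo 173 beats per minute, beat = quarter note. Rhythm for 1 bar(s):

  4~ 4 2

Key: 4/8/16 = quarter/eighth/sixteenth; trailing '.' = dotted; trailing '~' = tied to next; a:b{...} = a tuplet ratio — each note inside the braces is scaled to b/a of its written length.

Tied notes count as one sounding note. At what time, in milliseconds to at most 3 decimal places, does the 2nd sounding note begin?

1. 0.0ms @ 0 + 693.642ms (2)
2. 693.642ms @ 2 + 693.642ms (2)

note 2 onset = 2b = 693.642ms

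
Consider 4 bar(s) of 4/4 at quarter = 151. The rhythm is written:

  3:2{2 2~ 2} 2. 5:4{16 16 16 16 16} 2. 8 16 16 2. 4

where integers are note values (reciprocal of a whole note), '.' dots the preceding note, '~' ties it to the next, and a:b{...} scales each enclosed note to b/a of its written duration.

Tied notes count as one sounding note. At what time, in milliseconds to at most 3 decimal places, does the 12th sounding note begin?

1. 0.0ms @ 0 + 529.801ms (4/3)
2. 529.801ms @ 4/3 + 1059.603ms (8/3)
3. 1589.404ms @ 4 + 1192.053ms (3)
4. 2781.457ms @ 7 + 79.47ms (1/5)
5. 2860.927ms @ 36/5 + 79.47ms (1/5)
6. 2940.397ms @ 37/5 + 79.47ms (1/5)
7. 3019.868ms @ 38/5 + 79.47ms (1/5)
8. 3099.338ms @ 39/5 + 79.47ms (1/5)
9. 3178.808ms @ 8 + 1192.053ms (3)
10. 4370.861ms @ 11 + 198.675ms (1/2)
11. 4569.536ms @ 23/2 + 99.338ms (1/4)
12. 4668.874ms @ 47/4 + 99.338ms (1/4)
13. 4768.212ms @ 12 + 1192.053ms (3)
14. 5960.265ms @ 15 + 397.351ms (1)

note 12 onset = 47/4b = 4668.874ms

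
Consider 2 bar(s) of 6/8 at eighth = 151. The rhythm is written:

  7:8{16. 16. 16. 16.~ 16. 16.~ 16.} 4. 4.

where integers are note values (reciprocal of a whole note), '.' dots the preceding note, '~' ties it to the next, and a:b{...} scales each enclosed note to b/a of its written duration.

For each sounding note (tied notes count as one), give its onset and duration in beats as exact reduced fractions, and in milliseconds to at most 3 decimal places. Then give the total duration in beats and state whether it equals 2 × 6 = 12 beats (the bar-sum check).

1) 0.0ms=0b +340.587ms=6/7b
2) 340.587ms=6/7b +340.587ms=6/7b
3) 681.173ms=12/7b +340.587ms=6/7b
4) 1021.76ms=18/7b +681.173ms=12/7b
5) 1702.933ms=30/7b +681.173ms=12/7b
6) 2384.106ms=6b +1192.053ms=3b
7) 3576.159ms=9b +1192.053ms=3b
Σ=12b of 12 (151bpm 6/8) — PASS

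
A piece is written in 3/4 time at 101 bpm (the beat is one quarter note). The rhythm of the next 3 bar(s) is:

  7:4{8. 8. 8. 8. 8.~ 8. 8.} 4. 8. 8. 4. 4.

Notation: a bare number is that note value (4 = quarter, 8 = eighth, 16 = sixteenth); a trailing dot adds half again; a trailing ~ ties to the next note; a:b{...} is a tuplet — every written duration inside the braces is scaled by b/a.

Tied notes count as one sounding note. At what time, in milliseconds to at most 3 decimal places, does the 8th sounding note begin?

1. 0.0ms @ 0 + 254.597ms (3/7)
2. 254.597ms @ 3/7 + 254.597ms (3/7)
3. 509.194ms @ 6/7 + 254.597ms (3/7)
4. 763.791ms @ 9/7 + 254.597ms (3/7)
5. 1018.388ms @ 12/7 + 509.194ms (6/7)
6. 1527.581ms @ 18/7 + 254.597ms (3/7)
7. 1782.178ms @ 3 + 891.089ms (3/2)
8. 2673.267ms @ 9/2 + 445.545ms (3/4)
9. 3118.812ms @ 21/4 + 445.545ms (3/4)
10. 3564.356ms @ 6 + 891.089ms (3/2)
11. 4455.446ms @ 15/2 + 891.089ms (3/2)

note 8 onset = 9/2b = 2673.267ms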